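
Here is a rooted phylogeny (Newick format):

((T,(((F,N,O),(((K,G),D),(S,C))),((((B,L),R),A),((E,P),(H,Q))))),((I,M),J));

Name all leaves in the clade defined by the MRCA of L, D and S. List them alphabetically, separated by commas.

A, B, C, D, E, F, G, H, K, L, N, O, P, Q, R, S

Tracing L: it sits inside (B,L).
Tracing D: it sits inside ((K,G),D).
Tracing S: it sits inside (S,C).
The smallest clade enclosing all 3 is (((F,N,O),(((K,G),D),(S,C))),((((B,L),R),A),((E,P),(H,Q)))); the answer is its 16 terminal taxa in alphabetical order.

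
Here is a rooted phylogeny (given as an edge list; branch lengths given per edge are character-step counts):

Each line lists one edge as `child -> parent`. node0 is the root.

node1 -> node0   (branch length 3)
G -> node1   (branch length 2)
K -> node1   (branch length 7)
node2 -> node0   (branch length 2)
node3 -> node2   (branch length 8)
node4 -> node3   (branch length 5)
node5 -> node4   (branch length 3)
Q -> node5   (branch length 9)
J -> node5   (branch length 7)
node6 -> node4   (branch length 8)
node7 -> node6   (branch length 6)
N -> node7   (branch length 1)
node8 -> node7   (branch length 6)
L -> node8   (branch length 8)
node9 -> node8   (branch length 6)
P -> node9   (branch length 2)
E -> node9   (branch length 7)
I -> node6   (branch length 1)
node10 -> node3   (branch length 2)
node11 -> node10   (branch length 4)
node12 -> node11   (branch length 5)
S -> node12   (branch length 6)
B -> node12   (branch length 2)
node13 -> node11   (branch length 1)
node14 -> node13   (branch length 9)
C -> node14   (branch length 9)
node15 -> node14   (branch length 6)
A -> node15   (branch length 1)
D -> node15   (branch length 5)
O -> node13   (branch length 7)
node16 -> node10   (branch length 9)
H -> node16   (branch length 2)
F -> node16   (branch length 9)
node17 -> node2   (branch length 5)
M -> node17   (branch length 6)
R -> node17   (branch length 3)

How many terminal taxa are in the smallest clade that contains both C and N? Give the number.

The MRCA of C and N is the node subtending (((Q,J),((N,(L,(P,E))),I)),(((S,B),((C,(A,D)),O)),(H,F))).
That clade contains 15 terminal taxa: A, B, C, D, E, F, H, I, J, L, N, O, P, Q, S.

15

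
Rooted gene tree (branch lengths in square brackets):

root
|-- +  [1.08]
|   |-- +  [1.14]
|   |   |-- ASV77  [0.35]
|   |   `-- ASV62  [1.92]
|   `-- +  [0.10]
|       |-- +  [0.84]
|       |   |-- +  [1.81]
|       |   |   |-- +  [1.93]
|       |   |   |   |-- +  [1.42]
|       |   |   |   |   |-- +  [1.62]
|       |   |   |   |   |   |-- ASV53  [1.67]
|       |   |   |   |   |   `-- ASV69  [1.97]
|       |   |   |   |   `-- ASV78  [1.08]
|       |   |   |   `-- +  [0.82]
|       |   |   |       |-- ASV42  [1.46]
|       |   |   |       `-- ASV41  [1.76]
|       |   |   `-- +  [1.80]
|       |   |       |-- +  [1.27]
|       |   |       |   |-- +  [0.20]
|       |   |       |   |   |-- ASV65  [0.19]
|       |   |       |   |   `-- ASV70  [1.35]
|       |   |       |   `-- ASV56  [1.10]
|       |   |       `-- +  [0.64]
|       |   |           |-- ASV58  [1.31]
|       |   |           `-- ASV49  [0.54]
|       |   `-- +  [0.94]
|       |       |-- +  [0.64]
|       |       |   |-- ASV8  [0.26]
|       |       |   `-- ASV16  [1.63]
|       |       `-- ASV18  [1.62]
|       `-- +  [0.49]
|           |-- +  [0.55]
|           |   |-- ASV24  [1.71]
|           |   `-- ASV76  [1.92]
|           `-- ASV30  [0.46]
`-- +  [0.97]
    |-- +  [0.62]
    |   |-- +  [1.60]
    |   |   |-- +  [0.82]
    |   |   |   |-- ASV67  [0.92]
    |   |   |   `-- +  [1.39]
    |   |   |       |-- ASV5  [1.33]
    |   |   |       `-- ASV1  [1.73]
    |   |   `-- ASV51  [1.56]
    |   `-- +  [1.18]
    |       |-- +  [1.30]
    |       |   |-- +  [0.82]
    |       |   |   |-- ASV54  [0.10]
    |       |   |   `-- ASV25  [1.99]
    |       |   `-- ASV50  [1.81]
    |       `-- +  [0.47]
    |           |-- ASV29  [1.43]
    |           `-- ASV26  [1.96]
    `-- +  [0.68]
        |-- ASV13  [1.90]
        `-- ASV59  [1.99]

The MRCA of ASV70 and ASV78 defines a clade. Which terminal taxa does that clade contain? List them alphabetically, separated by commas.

Tracing ASV70: it sits inside (ASV65,ASV70).
Tracing ASV78: it sits inside ((ASV53,ASV69),ASV78).
The smallest clade enclosing both is ((((ASV53,ASV69),ASV78),(ASV42,ASV41)),(((ASV65,ASV70),ASV56),(ASV58,ASV49))); the answer is its 10 terminal taxa in alphabetical order.

ASV41, ASV42, ASV49, ASV53, ASV56, ASV58, ASV65, ASV69, ASV70, ASV78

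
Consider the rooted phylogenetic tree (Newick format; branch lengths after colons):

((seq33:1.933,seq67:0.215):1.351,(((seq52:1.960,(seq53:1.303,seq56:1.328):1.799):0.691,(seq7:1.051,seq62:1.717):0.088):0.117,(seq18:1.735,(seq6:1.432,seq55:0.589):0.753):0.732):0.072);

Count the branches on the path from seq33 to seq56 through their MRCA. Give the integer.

7

The MRCA of seq33 and seq56 is the root of the tree.
From seq33 up to that node: 2 branches. From seq56 up to the same node: 5 branches. Total: 2 + 5 = 7.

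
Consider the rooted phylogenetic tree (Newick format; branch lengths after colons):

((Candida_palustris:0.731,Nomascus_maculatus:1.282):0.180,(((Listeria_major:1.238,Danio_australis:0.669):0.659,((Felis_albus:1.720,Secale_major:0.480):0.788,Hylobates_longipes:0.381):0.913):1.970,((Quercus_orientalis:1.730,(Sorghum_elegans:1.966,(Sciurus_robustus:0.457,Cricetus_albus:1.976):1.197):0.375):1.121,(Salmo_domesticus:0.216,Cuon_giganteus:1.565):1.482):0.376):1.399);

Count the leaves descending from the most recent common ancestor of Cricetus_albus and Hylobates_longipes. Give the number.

The MRCA of Cricetus_albus and Hylobates_longipes is the node subtending (((Listeria_major,Danio_australis),((Felis_albus,Secale_major),Hylobates_longipes)),((Quercus_orientalis,(Sorghum_elegans,(Sciurus_robustus,Cricetus_albus))),(Salmo_domesticus,Cuon_giganteus))).
That clade contains 11 terminal taxa: Cricetus_albus, Cuon_giganteus, Danio_australis, Felis_albus, Hylobates_longipes, Listeria_major, Quercus_orientalis, Salmo_domesticus, Sciurus_robustus, Secale_major, Sorghum_elegans.

11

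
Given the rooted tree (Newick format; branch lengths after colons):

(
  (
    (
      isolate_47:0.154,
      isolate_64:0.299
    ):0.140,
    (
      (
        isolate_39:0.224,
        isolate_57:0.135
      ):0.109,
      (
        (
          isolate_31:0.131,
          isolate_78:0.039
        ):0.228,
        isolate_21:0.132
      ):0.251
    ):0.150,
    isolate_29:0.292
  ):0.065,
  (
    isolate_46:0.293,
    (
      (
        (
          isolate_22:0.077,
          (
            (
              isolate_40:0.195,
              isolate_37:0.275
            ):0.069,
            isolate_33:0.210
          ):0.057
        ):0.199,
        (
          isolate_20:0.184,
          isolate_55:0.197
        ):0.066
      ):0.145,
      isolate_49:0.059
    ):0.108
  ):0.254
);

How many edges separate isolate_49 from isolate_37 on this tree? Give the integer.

The MRCA of isolate_49 and isolate_37 is the node subtending (((isolate_22,((isolate_40,isolate_37),isolate_33)),(isolate_20,isolate_55)),isolate_49).
From isolate_49 up to that node: 1 branch. From isolate_37 up to the same node: 5 branches. Total: 1 + 5 = 6.

6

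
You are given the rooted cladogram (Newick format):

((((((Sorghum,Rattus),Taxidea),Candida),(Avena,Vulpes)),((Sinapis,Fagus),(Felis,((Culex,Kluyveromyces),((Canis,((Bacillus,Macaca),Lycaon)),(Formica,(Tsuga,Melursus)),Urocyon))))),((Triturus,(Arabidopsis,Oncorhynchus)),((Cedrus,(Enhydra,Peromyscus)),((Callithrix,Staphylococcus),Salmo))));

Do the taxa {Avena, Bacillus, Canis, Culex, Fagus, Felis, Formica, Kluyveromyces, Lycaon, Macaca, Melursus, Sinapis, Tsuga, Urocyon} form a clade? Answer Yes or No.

The MRCA of the listed taxa subtends (((((Sorghum,Rattus),Taxidea),Candida),(Avena,Vulpes)),((Sinapis,Fagus),(Felis,((Culex,Kluyveromyces),((Canis,((Bacillus,Macaca),Lycaon)),(Formica,(Tsuga,Melursus)),Urocyon))))).
That clade also contains Candida, Rattus, Sorghum, Taxidea, Vulpes, which are not in the proposed group, so the group is not monophyletic.

No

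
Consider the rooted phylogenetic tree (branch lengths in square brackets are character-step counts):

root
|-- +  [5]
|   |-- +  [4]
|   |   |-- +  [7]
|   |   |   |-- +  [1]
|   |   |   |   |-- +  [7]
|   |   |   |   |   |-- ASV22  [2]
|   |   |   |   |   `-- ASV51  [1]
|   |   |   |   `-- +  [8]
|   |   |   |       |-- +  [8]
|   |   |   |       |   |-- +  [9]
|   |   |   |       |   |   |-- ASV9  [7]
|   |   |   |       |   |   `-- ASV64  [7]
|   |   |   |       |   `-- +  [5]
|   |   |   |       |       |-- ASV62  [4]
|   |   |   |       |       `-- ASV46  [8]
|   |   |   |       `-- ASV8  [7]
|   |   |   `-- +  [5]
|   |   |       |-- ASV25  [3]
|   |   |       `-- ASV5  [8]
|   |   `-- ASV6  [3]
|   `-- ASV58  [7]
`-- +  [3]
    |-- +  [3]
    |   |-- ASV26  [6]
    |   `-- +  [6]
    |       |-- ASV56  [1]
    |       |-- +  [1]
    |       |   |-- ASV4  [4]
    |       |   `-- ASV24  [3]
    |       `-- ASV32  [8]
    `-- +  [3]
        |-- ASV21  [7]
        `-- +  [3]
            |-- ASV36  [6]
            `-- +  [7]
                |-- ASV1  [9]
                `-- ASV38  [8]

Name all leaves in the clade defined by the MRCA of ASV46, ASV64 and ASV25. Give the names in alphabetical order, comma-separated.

ASV22, ASV25, ASV46, ASV5, ASV51, ASV62, ASV64, ASV8, ASV9

Tracing ASV46: it sits inside (ASV62,ASV46).
Tracing ASV64: it sits inside (ASV9,ASV64).
Tracing ASV25: it sits inside (ASV25,ASV5).
The smallest clade enclosing all 3 is (((ASV22,ASV51),(((ASV9,ASV64),(ASV62,ASV46)),ASV8)),(ASV25,ASV5)); the answer is its 9 terminal taxa in alphabetical order.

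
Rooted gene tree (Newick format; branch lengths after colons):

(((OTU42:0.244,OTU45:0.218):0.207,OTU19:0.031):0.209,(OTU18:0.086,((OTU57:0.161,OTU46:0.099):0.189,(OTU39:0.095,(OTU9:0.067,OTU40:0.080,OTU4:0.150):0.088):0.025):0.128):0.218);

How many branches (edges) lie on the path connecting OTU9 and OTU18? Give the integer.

5

The MRCA of OTU9 and OTU18 is the node subtending (OTU18,((OTU57,OTU46),(OTU39,(OTU9,OTU40,OTU4)))).
From OTU9 up to that node: 4 branches. From OTU18 up to the same node: 1 branch. Total: 4 + 1 = 5.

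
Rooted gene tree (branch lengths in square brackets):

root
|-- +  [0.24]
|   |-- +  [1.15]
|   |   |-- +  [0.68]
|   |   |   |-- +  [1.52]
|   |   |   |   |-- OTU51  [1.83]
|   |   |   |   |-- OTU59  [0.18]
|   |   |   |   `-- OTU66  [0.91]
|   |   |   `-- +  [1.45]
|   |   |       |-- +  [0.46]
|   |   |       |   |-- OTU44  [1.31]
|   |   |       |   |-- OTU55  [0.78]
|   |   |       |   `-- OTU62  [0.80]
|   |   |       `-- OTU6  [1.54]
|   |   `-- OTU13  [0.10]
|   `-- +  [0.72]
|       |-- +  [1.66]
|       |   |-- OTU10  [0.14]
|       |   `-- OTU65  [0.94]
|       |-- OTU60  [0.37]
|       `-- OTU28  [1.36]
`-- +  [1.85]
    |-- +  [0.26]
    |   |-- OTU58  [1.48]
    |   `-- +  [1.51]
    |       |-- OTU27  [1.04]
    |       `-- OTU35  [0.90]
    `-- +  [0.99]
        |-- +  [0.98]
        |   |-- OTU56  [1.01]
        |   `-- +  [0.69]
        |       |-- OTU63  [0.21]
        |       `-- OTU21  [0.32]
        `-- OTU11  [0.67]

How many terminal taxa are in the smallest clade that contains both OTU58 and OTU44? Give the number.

19

The MRCA of OTU58 and OTU44 is the root, so the clade is the entire tree.
That clade contains 19 terminal taxa: OTU10, OTU11, OTU13, OTU21, OTU27, OTU28, OTU35, OTU44, OTU51, OTU55, OTU56, OTU58, OTU59, OTU6, OTU60, OTU62, OTU63, OTU65, OTU66.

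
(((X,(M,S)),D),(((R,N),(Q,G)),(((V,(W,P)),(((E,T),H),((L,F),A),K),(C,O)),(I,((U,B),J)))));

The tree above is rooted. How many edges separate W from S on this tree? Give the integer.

The MRCA of W and S is the root of the tree.
From W up to that node: 6 branches. From S up to the same node: 4 branches. Total: 6 + 4 = 10.

10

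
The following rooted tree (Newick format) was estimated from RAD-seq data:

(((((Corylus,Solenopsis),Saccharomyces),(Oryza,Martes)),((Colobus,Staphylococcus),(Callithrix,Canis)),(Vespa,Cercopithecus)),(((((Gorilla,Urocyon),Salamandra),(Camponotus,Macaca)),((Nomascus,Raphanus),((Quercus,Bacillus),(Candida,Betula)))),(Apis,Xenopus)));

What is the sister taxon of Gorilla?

Gorilla attaches to the tree at the node subtending (Gorilla,Urocyon).
The other lineage descending from that same node — the sister group — is the single tip Urocyon.

Urocyon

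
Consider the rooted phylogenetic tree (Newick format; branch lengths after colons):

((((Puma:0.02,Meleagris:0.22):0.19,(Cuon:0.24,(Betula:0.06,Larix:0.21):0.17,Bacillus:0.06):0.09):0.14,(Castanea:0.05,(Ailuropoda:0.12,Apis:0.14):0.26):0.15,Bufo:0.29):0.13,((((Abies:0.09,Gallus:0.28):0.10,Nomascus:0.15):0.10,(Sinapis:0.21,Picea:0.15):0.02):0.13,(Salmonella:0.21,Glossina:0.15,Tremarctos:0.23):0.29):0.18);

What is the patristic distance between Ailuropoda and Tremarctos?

1.36

The path runs Ailuropoda → … → MRCA → … → Tremarctos; the MRCA is the root of the tree.
Branch lengths along that path: 0.12 + 0.26 + 0.15 + 0.13 + 0.18 + 0.29 + 0.23 = 1.36.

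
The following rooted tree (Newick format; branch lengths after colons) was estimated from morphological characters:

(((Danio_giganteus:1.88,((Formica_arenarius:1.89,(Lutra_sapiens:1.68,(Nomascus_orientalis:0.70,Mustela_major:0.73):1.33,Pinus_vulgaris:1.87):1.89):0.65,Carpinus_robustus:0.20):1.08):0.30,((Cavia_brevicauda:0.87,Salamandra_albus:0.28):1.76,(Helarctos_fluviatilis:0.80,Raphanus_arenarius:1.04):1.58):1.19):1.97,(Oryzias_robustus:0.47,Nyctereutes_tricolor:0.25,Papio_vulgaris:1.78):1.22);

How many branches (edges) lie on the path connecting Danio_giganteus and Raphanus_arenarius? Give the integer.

The MRCA of Danio_giganteus and Raphanus_arenarius is the node subtending ((Danio_giganteus,((Formica_arenarius,(Lutra_sapiens,(Nomascus_orientalis,Mustela_major),Pinus_vulgaris)),Carpinus_robustus)),((Cavia_brevicauda,Salamandra_albus),(Helarctos_fluviatilis,Raphanus_arenarius))).
From Danio_giganteus up to that node: 2 branches. From Raphanus_arenarius up to the same node: 3 branches. Total: 2 + 3 = 5.

5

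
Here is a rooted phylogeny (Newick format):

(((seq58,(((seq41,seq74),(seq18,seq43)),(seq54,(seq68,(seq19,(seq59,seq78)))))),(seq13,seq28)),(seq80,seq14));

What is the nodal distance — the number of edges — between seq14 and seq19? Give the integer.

9

The MRCA of seq14 and seq19 is the root of the tree.
From seq14 up to that node: 2 branches. From seq19 up to the same node: 7 branches. Total: 2 + 7 = 9.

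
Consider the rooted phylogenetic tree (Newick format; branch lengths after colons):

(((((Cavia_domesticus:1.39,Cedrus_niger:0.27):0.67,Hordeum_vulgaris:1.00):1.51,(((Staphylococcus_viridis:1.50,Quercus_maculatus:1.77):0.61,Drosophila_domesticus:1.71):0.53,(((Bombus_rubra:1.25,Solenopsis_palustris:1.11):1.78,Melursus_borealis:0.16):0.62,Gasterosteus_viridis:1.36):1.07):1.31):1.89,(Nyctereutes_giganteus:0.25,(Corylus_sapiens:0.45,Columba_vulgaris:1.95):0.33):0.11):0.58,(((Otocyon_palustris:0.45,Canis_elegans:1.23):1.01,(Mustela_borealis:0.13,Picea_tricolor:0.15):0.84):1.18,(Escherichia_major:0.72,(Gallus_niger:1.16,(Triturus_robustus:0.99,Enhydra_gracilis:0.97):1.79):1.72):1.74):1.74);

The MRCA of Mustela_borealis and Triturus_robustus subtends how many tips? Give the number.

8

The MRCA of Mustela_borealis and Triturus_robustus is the node subtending (((Otocyon_palustris,Canis_elegans),(Mustela_borealis,Picea_tricolor)),(Escherichia_major,(Gallus_niger,(Triturus_robustus,Enhydra_gracilis)))).
That clade contains 8 terminal taxa: Canis_elegans, Enhydra_gracilis, Escherichia_major, Gallus_niger, Mustela_borealis, Otocyon_palustris, Picea_tricolor, Triturus_robustus.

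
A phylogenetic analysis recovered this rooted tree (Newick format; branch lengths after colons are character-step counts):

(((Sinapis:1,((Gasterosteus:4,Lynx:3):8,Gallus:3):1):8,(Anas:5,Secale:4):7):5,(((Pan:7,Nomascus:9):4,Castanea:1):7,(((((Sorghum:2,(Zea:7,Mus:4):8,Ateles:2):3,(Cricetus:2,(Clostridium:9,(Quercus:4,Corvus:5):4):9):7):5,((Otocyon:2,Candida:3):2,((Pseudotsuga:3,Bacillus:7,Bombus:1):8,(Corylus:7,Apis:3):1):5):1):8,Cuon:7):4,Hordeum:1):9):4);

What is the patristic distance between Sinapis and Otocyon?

The path runs Sinapis → … → MRCA → … → Otocyon; the MRCA is the root of the tree.
Branch lengths along that path: 1 + 8 + 5 + 4 + 9 + 4 + 8 + 1 + 2 + 2 = 44.

44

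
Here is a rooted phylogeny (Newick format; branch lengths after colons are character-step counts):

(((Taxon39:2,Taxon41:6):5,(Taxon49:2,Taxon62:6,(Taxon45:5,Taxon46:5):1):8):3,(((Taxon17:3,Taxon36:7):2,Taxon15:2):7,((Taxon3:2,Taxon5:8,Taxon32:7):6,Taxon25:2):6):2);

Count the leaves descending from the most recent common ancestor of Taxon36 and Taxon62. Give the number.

13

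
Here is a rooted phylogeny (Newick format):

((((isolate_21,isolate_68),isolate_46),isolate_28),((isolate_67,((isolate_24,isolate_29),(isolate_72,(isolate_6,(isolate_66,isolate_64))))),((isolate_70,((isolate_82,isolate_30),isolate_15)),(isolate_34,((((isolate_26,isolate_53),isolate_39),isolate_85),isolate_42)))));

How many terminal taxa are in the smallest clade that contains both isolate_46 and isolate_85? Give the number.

21

The MRCA of isolate_46 and isolate_85 is the root, so the clade is the entire tree.
That clade contains 21 terminal taxa: isolate_15, isolate_21, isolate_24, isolate_26, isolate_28, isolate_29, isolate_30, isolate_34, isolate_39, isolate_42, isolate_46, isolate_53, isolate_6, isolate_64, isolate_66, isolate_67, isolate_68, isolate_70, isolate_72, isolate_82, isolate_85.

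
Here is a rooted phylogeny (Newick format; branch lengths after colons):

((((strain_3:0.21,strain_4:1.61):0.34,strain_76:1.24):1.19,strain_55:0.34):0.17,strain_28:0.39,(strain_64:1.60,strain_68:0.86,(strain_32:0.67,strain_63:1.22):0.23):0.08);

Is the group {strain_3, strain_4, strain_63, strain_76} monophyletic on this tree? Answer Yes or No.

The MRCA of the listed taxa is the root, so the smallest clade containing them is the whole tree.
That clade also contains strain_28, strain_32, strain_55, strain_64, strain_68, which are not in the proposed group, so the group is not monophyletic.

No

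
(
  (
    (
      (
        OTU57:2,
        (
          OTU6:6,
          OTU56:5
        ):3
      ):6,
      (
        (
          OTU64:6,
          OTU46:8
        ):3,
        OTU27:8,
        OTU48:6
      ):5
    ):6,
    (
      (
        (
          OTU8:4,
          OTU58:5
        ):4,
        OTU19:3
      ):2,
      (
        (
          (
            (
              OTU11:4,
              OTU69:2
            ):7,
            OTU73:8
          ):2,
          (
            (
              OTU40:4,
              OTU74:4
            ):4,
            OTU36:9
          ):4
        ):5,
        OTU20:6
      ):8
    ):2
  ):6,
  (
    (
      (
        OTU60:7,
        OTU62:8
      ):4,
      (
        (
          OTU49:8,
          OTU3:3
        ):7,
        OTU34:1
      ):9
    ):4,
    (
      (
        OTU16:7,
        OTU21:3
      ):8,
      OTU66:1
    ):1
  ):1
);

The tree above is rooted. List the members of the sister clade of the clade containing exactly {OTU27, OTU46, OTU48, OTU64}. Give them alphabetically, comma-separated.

OTU56, OTU57, OTU6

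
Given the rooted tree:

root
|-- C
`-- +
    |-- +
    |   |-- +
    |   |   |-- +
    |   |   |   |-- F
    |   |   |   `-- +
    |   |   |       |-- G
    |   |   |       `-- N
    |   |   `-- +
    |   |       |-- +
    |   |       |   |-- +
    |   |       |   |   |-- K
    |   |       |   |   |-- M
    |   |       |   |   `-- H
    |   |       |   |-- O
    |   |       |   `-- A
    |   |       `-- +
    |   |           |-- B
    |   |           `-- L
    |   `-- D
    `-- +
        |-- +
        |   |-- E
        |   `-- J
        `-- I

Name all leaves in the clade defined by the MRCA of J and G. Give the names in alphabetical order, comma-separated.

Tracing J: it sits inside (E,J).
Tracing G: it sits inside (G,N).
The smallest clade enclosing both is ((((F,(G,N)),(((K,M,H),O,A),(B,L))),D),((E,J),I)); the answer is its 14 terminal taxa in alphabetical order.

A, B, D, E, F, G, H, I, J, K, L, M, N, O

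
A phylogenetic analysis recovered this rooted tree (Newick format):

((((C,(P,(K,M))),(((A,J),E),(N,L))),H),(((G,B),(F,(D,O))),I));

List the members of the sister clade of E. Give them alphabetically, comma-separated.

E attaches to the tree at the node subtending ((A,J),E).
The other lineage descending from that same node — the sister group — is (A,J); its 2 tips in alphabetical order are the answer.

A, J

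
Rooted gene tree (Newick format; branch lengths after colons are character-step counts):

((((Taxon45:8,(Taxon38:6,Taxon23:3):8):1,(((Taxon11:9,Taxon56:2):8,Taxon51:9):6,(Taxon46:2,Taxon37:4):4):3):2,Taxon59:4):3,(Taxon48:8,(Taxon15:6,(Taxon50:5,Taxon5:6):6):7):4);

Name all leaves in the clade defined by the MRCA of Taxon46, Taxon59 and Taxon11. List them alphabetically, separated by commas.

Taxon11, Taxon23, Taxon37, Taxon38, Taxon45, Taxon46, Taxon51, Taxon56, Taxon59

Tracing Taxon46: it sits inside (Taxon46,Taxon37).
Tracing Taxon59: it sits inside (((Taxon45,(Taxon38,Taxon23)),(((Taxon11,Taxon56),Taxon51),(Taxon46,Taxon37))),Taxon59).
Tracing Taxon11: it sits inside (Taxon11,Taxon56).
The smallest clade enclosing all 3 is (((Taxon45,(Taxon38,Taxon23)),(((Taxon11,Taxon56),Taxon51),(Taxon46,Taxon37))),Taxon59); the answer is its 9 terminal taxa in alphabetical order.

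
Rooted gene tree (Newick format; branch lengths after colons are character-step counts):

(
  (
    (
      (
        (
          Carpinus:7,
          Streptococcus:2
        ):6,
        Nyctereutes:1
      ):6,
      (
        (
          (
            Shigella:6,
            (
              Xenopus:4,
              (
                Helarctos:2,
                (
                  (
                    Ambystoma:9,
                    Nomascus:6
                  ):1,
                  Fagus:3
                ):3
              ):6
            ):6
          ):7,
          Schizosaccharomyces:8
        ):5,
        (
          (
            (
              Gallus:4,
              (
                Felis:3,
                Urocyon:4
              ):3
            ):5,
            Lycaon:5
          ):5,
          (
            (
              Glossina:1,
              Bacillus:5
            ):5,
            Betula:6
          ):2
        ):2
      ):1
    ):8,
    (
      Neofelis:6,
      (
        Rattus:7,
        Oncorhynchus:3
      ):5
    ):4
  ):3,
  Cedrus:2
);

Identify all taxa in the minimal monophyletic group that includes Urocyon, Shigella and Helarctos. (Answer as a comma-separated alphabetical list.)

Tracing Urocyon: it sits inside (Felis,Urocyon).
Tracing Shigella: it sits inside (Shigella,(Xenopus,(Helarctos,((Ambystoma,Nomascus),Fagus)))).
Tracing Helarctos: it sits inside (Helarctos,((Ambystoma,Nomascus),Fagus)).
The smallest clade enclosing all 3 is (((Shigella,(Xenopus,(Helarctos,((Ambystoma,Nomascus),Fagus)))),Schizosaccharomyces),(((Gallus,(Felis,Urocyon)),Lycaon),((Glossina,Bacillus),Betula))); the answer is its 14 terminal taxa in alphabetical order.

Ambystoma, Bacillus, Betula, Fagus, Felis, Gallus, Glossina, Helarctos, Lycaon, Nomascus, Schizosaccharomyces, Shigella, Urocyon, Xenopus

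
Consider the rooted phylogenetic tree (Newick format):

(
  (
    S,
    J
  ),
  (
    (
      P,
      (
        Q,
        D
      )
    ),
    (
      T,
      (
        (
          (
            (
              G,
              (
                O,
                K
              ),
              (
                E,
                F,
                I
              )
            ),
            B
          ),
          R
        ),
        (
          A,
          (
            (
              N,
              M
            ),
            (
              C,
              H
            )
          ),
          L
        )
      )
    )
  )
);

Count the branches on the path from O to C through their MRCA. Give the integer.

The MRCA of O and C is the node subtending ((((G,(O,K),(E,F,I)),B),R),(A,((N,M),(C,H)),L)).
From O up to that node: 5 branches. From C up to the same node: 4 branches. Total: 5 + 4 = 9.

9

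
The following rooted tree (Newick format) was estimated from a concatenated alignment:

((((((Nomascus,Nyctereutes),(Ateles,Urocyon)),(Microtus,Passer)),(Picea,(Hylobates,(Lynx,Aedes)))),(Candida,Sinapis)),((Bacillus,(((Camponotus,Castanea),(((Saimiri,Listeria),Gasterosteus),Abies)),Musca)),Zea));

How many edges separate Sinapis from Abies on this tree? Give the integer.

The MRCA of Sinapis and Abies is the root of the tree.
From Sinapis up to that node: 3 branches. From Abies up to the same node: 6 branches. Total: 3 + 6 = 9.

9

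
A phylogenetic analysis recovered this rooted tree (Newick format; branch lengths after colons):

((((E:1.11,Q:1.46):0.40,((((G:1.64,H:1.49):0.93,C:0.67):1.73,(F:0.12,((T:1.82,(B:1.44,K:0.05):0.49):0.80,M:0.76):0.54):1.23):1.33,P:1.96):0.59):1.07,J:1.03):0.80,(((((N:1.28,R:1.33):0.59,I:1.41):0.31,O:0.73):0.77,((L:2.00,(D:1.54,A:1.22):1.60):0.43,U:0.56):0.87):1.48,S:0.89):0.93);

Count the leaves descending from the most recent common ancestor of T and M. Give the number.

The MRCA of T and M is the node subtending ((T,(B,K)),M).
That clade contains 4 terminal taxa: B, K, M, T.

4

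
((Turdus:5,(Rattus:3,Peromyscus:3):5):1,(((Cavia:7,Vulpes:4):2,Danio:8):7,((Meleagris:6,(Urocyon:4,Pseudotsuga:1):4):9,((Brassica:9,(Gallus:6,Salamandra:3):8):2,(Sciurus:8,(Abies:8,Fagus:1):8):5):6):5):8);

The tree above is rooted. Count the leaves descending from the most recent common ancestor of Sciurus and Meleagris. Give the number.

The MRCA of Sciurus and Meleagris is the node subtending ((Meleagris,(Urocyon,Pseudotsuga)),((Brassica,(Gallus,Salamandra)),(Sciurus,(Abies,Fagus)))).
That clade contains 9 terminal taxa: Abies, Brassica, Fagus, Gallus, Meleagris, Pseudotsuga, Salamandra, Sciurus, Urocyon.

9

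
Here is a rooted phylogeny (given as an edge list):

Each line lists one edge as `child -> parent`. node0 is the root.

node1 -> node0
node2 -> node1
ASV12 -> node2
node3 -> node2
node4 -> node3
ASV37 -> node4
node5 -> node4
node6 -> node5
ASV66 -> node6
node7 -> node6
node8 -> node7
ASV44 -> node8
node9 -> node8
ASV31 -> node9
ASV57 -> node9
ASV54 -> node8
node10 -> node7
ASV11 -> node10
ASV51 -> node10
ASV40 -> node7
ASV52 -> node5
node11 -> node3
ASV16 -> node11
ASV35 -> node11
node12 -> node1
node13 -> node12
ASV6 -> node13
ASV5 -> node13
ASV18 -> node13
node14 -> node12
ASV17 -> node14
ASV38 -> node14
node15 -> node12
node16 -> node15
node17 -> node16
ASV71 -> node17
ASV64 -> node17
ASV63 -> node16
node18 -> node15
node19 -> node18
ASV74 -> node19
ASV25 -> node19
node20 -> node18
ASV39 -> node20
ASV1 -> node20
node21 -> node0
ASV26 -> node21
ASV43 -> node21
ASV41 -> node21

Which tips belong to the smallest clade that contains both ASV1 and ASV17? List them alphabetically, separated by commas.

Tracing ASV1: it sits inside (ASV39,ASV1).
Tracing ASV17: it sits inside (ASV17,ASV38).
The smallest clade enclosing both is ((ASV6,ASV5,ASV18),(ASV17,ASV38),(((ASV71,ASV64),ASV63),((ASV74,ASV25),(ASV39,ASV1)))); the answer is its 12 terminal taxa in alphabetical order.

ASV1, ASV17, ASV18, ASV25, ASV38, ASV39, ASV5, ASV6, ASV63, ASV64, ASV71, ASV74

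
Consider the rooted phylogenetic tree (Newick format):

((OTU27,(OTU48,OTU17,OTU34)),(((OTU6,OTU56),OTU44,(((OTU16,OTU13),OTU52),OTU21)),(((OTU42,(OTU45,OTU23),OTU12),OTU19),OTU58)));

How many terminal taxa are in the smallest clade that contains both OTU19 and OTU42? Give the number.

The MRCA of OTU19 and OTU42 is the node subtending ((OTU42,(OTU45,OTU23),OTU12),OTU19).
That clade contains 5 terminal taxa: OTU12, OTU19, OTU23, OTU42, OTU45.

5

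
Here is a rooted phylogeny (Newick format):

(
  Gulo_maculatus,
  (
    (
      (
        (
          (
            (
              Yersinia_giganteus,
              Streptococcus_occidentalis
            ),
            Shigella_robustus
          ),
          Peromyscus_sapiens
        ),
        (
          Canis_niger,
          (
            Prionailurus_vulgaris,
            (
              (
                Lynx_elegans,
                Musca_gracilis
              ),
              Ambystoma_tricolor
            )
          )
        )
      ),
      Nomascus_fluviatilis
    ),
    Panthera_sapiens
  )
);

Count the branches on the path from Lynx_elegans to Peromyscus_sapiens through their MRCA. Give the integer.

7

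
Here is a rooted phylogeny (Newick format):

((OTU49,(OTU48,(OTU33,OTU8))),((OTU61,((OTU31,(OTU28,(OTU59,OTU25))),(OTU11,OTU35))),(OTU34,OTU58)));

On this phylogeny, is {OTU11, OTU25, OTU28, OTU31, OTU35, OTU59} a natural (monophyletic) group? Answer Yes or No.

Yes

The most recent common ancestor of these taxa subtends ((OTU31,(OTU28,(OTU59,OTU25))),(OTU11,OTU35)).
That clade has exactly 6 tips — every listed taxon and nothing else — so the group is monophyletic.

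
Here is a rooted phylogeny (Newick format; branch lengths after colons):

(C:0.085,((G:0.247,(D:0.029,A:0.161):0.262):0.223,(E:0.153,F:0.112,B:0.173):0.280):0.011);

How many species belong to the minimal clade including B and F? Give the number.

The MRCA of B and F is the node subtending (E,F,B).
That clade contains 3 terminal taxa: B, E, F.

3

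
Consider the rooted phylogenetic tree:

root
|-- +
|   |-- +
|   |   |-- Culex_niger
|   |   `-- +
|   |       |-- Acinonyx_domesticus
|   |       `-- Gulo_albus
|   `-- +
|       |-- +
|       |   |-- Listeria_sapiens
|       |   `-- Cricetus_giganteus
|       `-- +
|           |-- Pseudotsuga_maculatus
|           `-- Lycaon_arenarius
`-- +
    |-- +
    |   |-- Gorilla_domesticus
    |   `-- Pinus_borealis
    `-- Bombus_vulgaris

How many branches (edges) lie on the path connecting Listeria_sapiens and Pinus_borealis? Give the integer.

7

The MRCA of Listeria_sapiens and Pinus_borealis is the root of the tree.
From Listeria_sapiens up to that node: 4 branches. From Pinus_borealis up to the same node: 3 branches. Total: 4 + 3 = 7.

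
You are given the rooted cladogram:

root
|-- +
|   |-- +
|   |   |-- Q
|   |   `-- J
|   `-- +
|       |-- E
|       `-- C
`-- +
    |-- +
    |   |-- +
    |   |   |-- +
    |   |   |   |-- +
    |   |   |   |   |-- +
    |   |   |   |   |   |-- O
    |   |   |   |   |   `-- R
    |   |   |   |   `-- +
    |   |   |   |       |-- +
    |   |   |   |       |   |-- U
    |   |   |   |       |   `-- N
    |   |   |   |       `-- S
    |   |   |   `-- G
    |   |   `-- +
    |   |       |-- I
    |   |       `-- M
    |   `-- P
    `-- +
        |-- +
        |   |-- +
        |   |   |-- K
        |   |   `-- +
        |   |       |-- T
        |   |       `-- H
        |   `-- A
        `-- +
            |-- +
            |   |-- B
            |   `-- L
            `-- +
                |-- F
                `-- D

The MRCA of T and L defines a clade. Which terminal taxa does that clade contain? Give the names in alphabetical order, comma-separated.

A, B, D, F, H, K, L, T

Tracing T: it sits inside (T,H).
Tracing L: it sits inside (B,L).
The smallest clade enclosing both is (((K,(T,H)),A),((B,L),(F,D))); the answer is its 8 terminal taxa in alphabetical order.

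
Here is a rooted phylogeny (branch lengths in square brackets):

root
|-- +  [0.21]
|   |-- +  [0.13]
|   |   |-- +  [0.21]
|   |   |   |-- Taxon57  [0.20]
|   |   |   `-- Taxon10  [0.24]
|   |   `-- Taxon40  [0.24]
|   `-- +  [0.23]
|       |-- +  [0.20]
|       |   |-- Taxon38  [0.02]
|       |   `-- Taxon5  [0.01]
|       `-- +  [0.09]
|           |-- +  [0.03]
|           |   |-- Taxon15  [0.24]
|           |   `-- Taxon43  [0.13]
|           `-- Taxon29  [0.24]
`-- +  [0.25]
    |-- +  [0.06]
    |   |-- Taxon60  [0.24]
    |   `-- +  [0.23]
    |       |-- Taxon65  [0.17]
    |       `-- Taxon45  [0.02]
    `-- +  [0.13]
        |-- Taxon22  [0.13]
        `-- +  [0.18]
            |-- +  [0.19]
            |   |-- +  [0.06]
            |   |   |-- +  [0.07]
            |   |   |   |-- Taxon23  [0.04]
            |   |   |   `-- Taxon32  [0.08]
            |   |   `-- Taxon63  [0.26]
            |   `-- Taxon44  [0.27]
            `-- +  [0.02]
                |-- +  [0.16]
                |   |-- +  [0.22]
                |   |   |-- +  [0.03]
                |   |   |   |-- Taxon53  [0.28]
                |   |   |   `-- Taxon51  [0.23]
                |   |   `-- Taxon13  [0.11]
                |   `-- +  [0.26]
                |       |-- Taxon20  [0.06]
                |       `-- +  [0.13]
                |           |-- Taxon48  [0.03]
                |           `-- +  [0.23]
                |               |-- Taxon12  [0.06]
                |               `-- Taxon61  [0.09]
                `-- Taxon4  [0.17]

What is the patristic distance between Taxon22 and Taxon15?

The path runs Taxon22 → … → MRCA → … → Taxon15; the MRCA is the root of the tree.
Branch lengths along that path: 0.13 + 0.13 + 0.25 + 0.21 + 0.23 + 0.09 + 0.03 + 0.24 = 1.31.

1.31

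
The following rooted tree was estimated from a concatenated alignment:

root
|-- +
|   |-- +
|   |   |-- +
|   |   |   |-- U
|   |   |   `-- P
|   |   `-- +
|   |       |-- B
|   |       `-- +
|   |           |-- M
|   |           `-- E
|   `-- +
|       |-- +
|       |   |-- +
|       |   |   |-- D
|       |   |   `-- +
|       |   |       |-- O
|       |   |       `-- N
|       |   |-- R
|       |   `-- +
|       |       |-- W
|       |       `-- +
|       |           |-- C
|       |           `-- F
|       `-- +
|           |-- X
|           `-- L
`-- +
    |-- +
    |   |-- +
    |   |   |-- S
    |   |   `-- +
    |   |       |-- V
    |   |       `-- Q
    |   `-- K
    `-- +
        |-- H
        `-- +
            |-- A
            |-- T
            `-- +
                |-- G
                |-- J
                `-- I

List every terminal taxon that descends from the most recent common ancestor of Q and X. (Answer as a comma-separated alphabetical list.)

A, B, C, D, E, F, G, H, I, J, K, L, M, N, O, P, Q, R, S, T, U, V, W, X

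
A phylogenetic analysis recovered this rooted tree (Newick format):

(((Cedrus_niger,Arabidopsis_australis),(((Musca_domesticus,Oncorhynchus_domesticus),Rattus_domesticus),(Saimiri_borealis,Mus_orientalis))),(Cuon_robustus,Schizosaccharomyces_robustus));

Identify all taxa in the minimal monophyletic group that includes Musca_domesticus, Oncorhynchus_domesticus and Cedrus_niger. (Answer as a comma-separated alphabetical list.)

Tracing Musca_domesticus: it sits inside (Musca_domesticus,Oncorhynchus_domesticus).
Tracing Oncorhynchus_domesticus: it sits inside (Musca_domesticus,Oncorhynchus_domesticus).
Tracing Cedrus_niger: it sits inside (Cedrus_niger,Arabidopsis_australis).
The smallest clade enclosing all 3 is ((Cedrus_niger,Arabidopsis_australis),(((Musca_domesticus,Oncorhynchus_domesticus),Rattus_domesticus),(Saimiri_borealis,Mus_orientalis))); the answer is its 7 terminal taxa in alphabetical order.

Arabidopsis_australis, Cedrus_niger, Mus_orientalis, Musca_domesticus, Oncorhynchus_domesticus, Rattus_domesticus, Saimiri_borealis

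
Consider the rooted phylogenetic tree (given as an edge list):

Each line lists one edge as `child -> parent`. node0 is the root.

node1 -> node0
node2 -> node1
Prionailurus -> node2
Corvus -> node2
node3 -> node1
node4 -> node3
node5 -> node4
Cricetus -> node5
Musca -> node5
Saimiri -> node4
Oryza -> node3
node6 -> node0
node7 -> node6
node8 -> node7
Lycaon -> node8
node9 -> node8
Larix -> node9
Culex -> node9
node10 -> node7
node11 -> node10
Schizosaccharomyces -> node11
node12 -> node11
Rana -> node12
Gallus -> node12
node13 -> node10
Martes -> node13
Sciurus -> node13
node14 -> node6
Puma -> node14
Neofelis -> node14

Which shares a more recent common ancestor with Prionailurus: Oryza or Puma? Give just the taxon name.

The MRCA of Prionailurus and Oryza subtends ((Prionailurus,Corvus),(((Cricetus,Musca),Saimiri),Oryza)) (6 taxa).
The MRCA of Prionailurus and Puma is the root, subtending the entire tree (16 taxa).
The first is nested inside the second, so Prionailurus shares a more recent common ancestor with Oryza.

Oryza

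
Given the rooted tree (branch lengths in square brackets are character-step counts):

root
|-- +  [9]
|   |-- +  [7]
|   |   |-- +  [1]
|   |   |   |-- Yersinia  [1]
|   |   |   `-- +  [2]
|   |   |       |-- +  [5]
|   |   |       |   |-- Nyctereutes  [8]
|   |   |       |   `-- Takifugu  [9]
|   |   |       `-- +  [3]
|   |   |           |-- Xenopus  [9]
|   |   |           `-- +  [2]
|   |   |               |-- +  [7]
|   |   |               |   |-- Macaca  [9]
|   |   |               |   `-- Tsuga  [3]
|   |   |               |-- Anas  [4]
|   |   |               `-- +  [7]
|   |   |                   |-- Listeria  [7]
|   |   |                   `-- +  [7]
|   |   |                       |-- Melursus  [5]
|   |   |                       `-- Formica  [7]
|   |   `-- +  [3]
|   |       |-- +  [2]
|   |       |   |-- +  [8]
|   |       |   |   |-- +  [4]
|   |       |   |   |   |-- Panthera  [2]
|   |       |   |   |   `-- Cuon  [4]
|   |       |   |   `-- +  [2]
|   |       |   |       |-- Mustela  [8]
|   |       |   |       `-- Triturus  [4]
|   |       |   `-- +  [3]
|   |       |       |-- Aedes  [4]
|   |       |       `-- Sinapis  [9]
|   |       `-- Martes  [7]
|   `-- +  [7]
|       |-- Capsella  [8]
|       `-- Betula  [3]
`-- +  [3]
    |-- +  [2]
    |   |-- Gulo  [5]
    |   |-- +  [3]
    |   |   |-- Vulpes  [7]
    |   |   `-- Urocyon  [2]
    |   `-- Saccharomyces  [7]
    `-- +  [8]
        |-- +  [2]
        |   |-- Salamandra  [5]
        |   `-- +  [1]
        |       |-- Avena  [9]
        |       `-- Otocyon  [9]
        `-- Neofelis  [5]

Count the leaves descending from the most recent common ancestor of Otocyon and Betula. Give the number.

The MRCA of Otocyon and Betula is the root, so the clade is the entire tree.
That clade contains 27 terminal taxa: Aedes, Anas, Avena, Betula, Capsella, Cuon, Formica, Gulo, Listeria, Macaca, Martes, Melursus, Mustela, Neofelis, Nyctereutes, Otocyon, Panthera, Saccharomyces, Salamandra, Sinapis, Takifugu, Triturus, Tsuga, Urocyon, Vulpes, Xenopus, Yersinia.

27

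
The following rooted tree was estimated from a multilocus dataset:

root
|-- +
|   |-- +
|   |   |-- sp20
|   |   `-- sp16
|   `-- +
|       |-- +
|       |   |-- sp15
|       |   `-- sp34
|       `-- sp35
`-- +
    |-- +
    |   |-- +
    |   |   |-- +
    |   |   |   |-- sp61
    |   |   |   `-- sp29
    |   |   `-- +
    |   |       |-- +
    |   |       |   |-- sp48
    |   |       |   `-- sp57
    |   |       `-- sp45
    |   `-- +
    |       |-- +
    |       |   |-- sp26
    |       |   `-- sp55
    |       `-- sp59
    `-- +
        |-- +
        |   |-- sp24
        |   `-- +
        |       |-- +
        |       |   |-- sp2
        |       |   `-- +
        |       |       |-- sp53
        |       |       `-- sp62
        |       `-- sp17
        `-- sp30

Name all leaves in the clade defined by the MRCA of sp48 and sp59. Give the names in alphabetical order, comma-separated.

Tracing sp48: it sits inside (sp48,sp57).
Tracing sp59: it sits inside ((sp26,sp55),sp59).
The smallest clade enclosing both is (((sp61,sp29),((sp48,sp57),sp45)),((sp26,sp55),sp59)); the answer is its 8 terminal taxa in alphabetical order.

sp26, sp29, sp45, sp48, sp55, sp57, sp59, sp61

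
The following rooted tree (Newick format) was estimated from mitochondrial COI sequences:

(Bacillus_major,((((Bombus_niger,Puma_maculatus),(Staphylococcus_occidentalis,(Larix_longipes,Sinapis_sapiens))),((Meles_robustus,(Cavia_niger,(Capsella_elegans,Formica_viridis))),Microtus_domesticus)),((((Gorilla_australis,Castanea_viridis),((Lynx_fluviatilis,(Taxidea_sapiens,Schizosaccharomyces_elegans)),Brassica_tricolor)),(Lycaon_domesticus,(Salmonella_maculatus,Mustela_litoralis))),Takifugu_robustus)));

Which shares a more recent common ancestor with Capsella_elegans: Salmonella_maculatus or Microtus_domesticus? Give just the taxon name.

Microtus_domesticus

The MRCA of Capsella_elegans and Microtus_domesticus subtends ((Meles_robustus,(Cavia_niger,(Capsella_elegans,Formica_viridis))),Microtus_domesticus) (5 taxa).
The MRCA of Capsella_elegans and Salmonella_maculatus subtends ((((Bombus_niger,Puma_maculatus),(Staphylococcus_occidentalis,(Larix_longipes,Sinapis_sapiens))),((Meles_robustus,(Cavia_niger,(Capsella_elegans,Formica_viridis))),Microtus_domesticus)),((((Gorilla_australis,Castanea_viridis),((Lynx_fluviatilis,(Taxidea_sapiens,Schizosaccharomyces_elegans)),Brassica_tricolor)),(Lycaon_domesticus,(Salmonella_maculatus,Mustela_litoralis))),Takifugu_robustus)) (20 taxa).
The first is nested inside the second, so Capsella_elegans shares a more recent common ancestor with Microtus_domesticus.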